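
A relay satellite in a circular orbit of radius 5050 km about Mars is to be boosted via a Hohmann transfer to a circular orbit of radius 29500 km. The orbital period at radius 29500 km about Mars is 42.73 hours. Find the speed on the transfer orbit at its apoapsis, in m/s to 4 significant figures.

From Kepler's third law T² = 4π²r³/μ at r = 29500 km, T = 42.73 hours = 42.73 × 3600 s = 1.53828×10^5 s: μ = 4π²r³/T² = 42830.7 km³/s².
The Hohmann ellipse has a_t = (r₁ + r₂)/2 = 17275 km.
The apoapsis of the transfer ellipse is at r = 29500 km.
From the vis-viva equation, v = √[μ(2/r − 1/a_t)] = 0.6515 km/s.

v = 651.5 m/s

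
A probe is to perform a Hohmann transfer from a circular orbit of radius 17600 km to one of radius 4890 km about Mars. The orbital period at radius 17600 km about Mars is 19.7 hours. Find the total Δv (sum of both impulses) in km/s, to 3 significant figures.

Δv = 1.27 km/s

From Kepler's third law T² = 4π²r³/μ at r = 17600 km, T = 19.7 hours = 19.7 × 3600 s = 70920 s: μ = 4π²r³/T² = 42791.8 km³/s².
Semi-major axis of the transfer orbit: a_t = (17600 + 4890)/2 = 11245 km.
Circular speed at r₁: v₁ = √(μ/r₁) = √(42791.8/17600) = 1.559 km/s.
Transfer-orbit speed at r₁ (vis-viva equation): v_a = √[μ(2/r₁ − 1/a_t)] = 1.028 km/s.
First burn Δv₁ = |v_a − v₁| = 0.5310 km/s.
At r₂, v₂ = √(μ/r₂) = 2.9582 km/s.
Transfer-orbit speed at r₂: v_p = √[μ(2/r₂ − 1/a_t)] = 3.7009 km/s.
Second burn Δv₂ = |v₂ − v_p| = 0.7427 km/s.
Δv = Δv₁ + Δv₂ = 0.5310 + 0.7427 = 1.274 km/s.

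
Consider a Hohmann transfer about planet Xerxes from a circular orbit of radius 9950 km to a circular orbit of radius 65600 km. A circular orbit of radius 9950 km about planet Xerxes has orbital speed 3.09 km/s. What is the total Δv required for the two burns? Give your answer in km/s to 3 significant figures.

Δv = 1.57 km/s

From the circular-orbit relation v² = μ/r at r = 9950 km: μ = v²r = (3.09)² × 9950 = 95003.6 km³/s².
Semi-major axis of the transfer orbit: a_t = (9950 + 65600)/2 = 37775 km.
Circular speed at r₁: v₁ = √(μ/r₁) = √(95003.6/9950) = 3.090 km/s.
On the transfer ellipse at r₁, vis-viva gives v_p = √[μ(2/r₁ − 1/a_t)] = 4.072 km/s.
First burn Δv₁ = |v_p − v₁| = 0.9820 km/s.
Circular speed at r₂: v₂ = √(μ/r₂) = 1.2034 km/s.
Transfer-orbit speed at r₂: v_a = √[μ(2/r₂ − 1/a_t)] = 0.61763 km/s.
Second burn Δv₂ = |v₂ − v_a| = 0.5858 km/s.
Total Δv = Δv₁ + Δv₂ = 1.568 km/s.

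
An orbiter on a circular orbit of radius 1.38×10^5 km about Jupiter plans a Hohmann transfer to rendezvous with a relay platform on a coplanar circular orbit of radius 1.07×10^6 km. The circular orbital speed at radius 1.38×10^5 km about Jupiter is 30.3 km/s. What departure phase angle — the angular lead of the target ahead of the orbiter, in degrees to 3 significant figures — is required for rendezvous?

φ = 104°

From the circular-orbit relation v² = μ/r at r = 1.38×10^5 km: μ = v²r = (30.3)² × 1.38×10^5 = 1.26696×10^8 km³/s².
Semi-major axis of the transfer orbit: a_t = (1.380×10^5 + 1.070×10^6)/2 = 6.040×10^5 km.
The half-period of the transfer ellipse is t = π√(a_t³/μ) = 1.31016×10^5 s.
Target angular speed ω₂ = √(μ/r₂³) = 1.01697×10^-5 rad/s.
Angle swept by the target during transfer: ω₂·t = 1.3324 rad = 76.34°.
The orbiter traverses 180° on the transfer ellipse, so the target must lead by 180° − 76.34° = 104°.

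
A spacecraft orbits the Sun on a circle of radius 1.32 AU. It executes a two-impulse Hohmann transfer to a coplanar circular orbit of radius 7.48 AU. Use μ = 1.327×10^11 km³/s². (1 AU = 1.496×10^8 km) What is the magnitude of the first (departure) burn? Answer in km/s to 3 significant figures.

Δv₁ = 7.88 km/s

In km: r₁ = 1.32 × 1.496×10^8 = 1.97472×10^8 km; r₂ = 7.48 × 1.496×10^8 = 1.119008×10^9 km.
Semi-major axis of the transfer orbit: a_t = (1.97472×10^8 + 1.119008×10^9)/2 = 6.5824×10^8 km.
Circular speed at r = 1.97472×10^8 km: v_c = √(μ/r) = 25.923 km/s.
Vis-viva on the transfer ellipse at r = 1.97472×10^8 km gives v_t = √[μ(2/r − 1/a_t)] = 33.799 km/s.
Δv₁ = |v_t − v_c| = |33.799 − 25.923| = 7.876 km/s.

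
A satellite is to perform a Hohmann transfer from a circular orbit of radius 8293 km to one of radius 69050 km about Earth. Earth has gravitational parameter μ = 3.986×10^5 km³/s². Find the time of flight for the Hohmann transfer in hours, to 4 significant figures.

t = 10.51 hours

The Hohmann ellipse has a_t = (r₁ + r₂)/2 = 38671.5 km.
By Kepler's third law the transfer-orbit period is T = 2π√(a_t³/μ), so t = T/2 = 37840 s.
Converting: 37840 s ÷ 3600 s/hour = 10.51 hours.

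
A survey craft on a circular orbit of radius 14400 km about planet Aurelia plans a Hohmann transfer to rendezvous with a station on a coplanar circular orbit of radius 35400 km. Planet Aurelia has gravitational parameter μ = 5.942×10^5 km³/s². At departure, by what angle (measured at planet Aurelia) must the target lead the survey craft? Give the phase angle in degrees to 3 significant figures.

φ = 73.8°

Transfer-ellipse semi-major axis a_t = (r₁ + r₂)/2 = (14400 + 35400)/2 = 24900 km.
The half-period of the transfer ellipse is t = π√(a_t³/μ) = 16013 s.
Target angular speed ω₂ = √(μ/r₂³) = 1.1573×10^-4 rad/s.
Angle swept by the target during transfer: ω₂·t = 1.853 rad = 106.2°.
The survey craft traverses 180° on the transfer ellipse, so the target must lead by 180° − 106.2° = 73.8°.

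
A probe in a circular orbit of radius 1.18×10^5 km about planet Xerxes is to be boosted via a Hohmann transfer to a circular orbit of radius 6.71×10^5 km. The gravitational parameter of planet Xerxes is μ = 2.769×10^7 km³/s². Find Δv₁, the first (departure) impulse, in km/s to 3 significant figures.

Δv₁ = 4.66 km/s

The Hohmann ellipse has a_t = (r₁ + r₂)/2 = 3.945×10^5 km.
Circular speed at r = 1.180×10^5 km: v_c = √(μ/r) = 15.32 km/s.
Vis-viva on the transfer ellipse at r = 1.180×10^5 km gives v_t = √[μ(2/r − 1/a_t)] = 19.98 km/s.
Δv₁ = |v_t − v_c| = |19.98 − 15.32| = 4.660 km/s.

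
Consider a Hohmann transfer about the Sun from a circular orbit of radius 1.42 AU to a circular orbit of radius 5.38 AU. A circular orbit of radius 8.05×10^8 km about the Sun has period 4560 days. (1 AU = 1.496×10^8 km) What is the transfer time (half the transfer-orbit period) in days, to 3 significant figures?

From Kepler's third law T² = 4π²r³/μ at r = 8.05×10^8 km, T = 4560 days = 4560 × 86400 s = 3.93984×10^8 s: μ = 4π²r³/T² = 1.32675×10^11 km³/s².
In km: r₁ = 1.42 × 1.496×10^8 = 2.12432×10^8 km; r₂ = 5.38 × 1.496×10^8 = 8.04848×10^8 km.
The Hohmann ellipse has a_t = (r₁ + r₂)/2 = 5.0864×10^8 km.
By Kepler's third law the transfer-orbit period is T = 2π√(a_t³/μ), so t = T/2 = 9.894×10^7 s.
Converting: 9.894×10^7 s ÷ 86400 s/day = 1150 days.

t = 1150 days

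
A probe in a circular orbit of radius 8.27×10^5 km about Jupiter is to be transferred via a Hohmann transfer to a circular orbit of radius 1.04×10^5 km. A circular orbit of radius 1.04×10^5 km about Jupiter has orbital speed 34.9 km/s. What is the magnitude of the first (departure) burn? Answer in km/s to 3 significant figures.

From the circular-orbit relation v² = μ/r at r = 1.04×10^5 km: μ = v²r = (34.9)² × 1.04×10^5 = 1.26673×10^8 km³/s².
Semi-major axis of the transfer orbit: a_t = (8.270×10^5 + 1.040×10^5)/2 = 4.655×10^5 km.
On the circular orbit at r = 8.270×10^5 km, v_c = √(μ/r) = 12.376 km/s.
Vis-viva on the transfer ellipse at r = 8.270×10^5 km gives v_t = √[μ(2/r − 1/a_t)] = 5.8499 km/s.
Δv₁ = |v_t − v_c| = |5.8499 − 12.376| = 6.526 km/s.

Δv₁ = 6.53 km/s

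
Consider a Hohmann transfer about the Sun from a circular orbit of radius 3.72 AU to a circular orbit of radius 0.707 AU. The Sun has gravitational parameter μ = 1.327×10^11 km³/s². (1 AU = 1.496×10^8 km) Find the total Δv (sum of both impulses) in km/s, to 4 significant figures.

In km: r₁ = 3.72 × 1.496×10^8 = 5.56512×10^8 km; r₂ = 0.707 × 1.496×10^8 = 1.057672×10^8 km.
Semi-major axis of the transfer orbit: a_t = (5.56512×10^8 + 1.057672×10^8)/2 = 3.311396×10^8 km.
Circular speed at r₁: v₁ = √(μ/r₁) = √(1.327×10^11/5.56512×10^8) = 15.4418 km/s.
On the transfer ellipse at r₁, vis-viva gives v_a = √[μ(2/r₁ − 1/a_t)] = 8.72706 km/s.
First burn Δv₁ = |v_a − v₁| = 6.7147 km/s.
Circular speed at r₂: v₂ = √(μ/r₂) = 35.421 km/s.
Transfer-orbit speed at r₂: v_p = √[μ(2/r₂ − 1/a_t)] = 45.919 km/s.
Second burn Δv₂ = |v₂ − v_p| = 10.498 km/s.
Δv = Δv₁ + Δv₂ = 6.7147 + 10.498 = 17.21 km/s.

Δv = 17.21 km/s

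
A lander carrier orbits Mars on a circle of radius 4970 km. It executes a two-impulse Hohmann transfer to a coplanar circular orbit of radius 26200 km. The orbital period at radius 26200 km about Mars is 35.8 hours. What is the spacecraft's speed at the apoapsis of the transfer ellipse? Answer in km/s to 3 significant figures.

v = 0.721 km/s

From Kepler's third law T² = 4π²r³/μ at r = 26200 km, T = 35.8 hours = 35.8 × 3600 s = 1.2888×10^5 s: μ = 4π²r³/T² = 42745.7 km³/s².
Transfer-ellipse semi-major axis a_t = (r₁ + r₂)/2 = (4970 + 26200)/2 = 15585 km.
At apoapsis, r = 26200 km.
Vis-viva: v = √[μ(2/r − 1/a_t)] = √[42745.7 × (2/26200 − 1/15585)] = 0.7213 km/s.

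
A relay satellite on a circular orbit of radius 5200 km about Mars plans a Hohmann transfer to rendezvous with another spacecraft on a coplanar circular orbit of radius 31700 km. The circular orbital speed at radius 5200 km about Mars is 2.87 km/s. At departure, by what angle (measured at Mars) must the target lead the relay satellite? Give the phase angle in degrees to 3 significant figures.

From the circular-orbit relation v² = μ/r at r = 5200 km: μ = v²r = (2.87)² × 5200 = 42831.9 km³/s².
The Hohmann ellipse has a_t = (r₁ + r₂)/2 = 18450 km.
The half-period of the transfer ellipse is t = π√(a_t³/μ) = 38040 s.
Target angular speed ω₂ = √(μ/r₂³) = 3.667×10^-5 rad/s.
Angle swept by the target during transfer: ω₂·t = 1.3949 rad = 79.92°.
The relay satellite traverses 180° on the transfer ellipse, so the target must lead by 180° − 79.92° = 100°.

φ = 100°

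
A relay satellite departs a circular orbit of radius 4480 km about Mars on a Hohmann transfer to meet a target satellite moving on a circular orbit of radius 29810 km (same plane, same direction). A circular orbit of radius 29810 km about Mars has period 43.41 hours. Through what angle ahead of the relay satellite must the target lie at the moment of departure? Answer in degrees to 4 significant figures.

From Kepler's third law T² = 4π²r³/μ at r = 29810 km, T = 43.41 hours = 43.41 × 3600 s = 1.56276×10^5 s: μ = 4π²r³/T² = 42821.4 km³/s².
Semi-major axis of the transfer orbit: a_t = (4480 + 29810)/2 = 17145 km.
The half-period of the transfer ellipse is t = π√(a_t³/μ) = 34082 s.
Target angular speed ω₂ = √(μ/r₂³) = 4.0206×10^-5 rad/s.
Angle swept by the target during transfer: ω₂·t = 1.3703 rad = 78.51°.
Arrival is 180° from departure on the ellipse, so φ = 180° − 78.51° = 101.5°.

φ = 101.5°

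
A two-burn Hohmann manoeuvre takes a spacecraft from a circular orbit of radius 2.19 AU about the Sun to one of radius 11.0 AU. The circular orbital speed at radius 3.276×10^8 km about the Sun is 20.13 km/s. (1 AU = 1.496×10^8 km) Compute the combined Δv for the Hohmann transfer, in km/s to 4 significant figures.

Δv = 9.673 km/s

From the circular-orbit relation v² = μ/r at r = 3.276×10^8 km: μ = v²r = (20.13)² × 3.276×10^8 = 1.32749×10^11 km³/s².
In km: r₁ = 2.19 × 1.496×10^8 = 3.27624×10^8 km; r₂ = 11.0 × 1.496×10^8 = 1.6456×10^9 km.
The Hohmann ellipse has a_t = (r₁ + r₂)/2 = 9.86612×10^8 km.
Circular speed at r₁: v₁ = √(μ/r₁) = √(1.32749×10^11/3.27624×10^8) = 20.1293 km/s.
Transfer-orbit speed at r₁ (v² = μ(2/r − 1/a)): v_p = √[μ(2/r₁ − 1/a_t)] = 25.9966 km/s.
First burn Δv₁ = |v_p − v₁| = 5.867 km/s.
Circular speed at r₂: v₂ = √(μ/r₂) = 8.982 km/s.
Transfer-orbit speed at r₂: v_a = √[μ(2/r₂ − 1/a_t)] = 5.176 km/s.
Second burn Δv₂ = |v₂ − v_a| = 3.806 km/s.
Total Δv = Δv₁ + Δv₂ = 9.673 km/s.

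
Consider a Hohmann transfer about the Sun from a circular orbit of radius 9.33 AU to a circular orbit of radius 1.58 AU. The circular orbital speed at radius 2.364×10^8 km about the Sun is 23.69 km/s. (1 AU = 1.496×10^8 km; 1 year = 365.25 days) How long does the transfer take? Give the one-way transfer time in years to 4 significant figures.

t = 6.372 years

From the circular-orbit relation v² = μ/r at r = 2.364×10^8 km: μ = v²r = (23.69)² × 2.364×10^8 = 1.32671×10^11 km³/s².
In km: r₁ = 9.33 × 1.496×10^8 = 1.395768×10^9 km; r₂ = 1.58 × 1.496×10^8 = 2.36368×10^8 km.
Semi-major axis of the transfer orbit: a_t = (1.395768×10^9 + 2.36368×10^8)/2 = 8.16068×10^8 km.
By Kepler's third law the transfer-orbit period is T = 2π√(a_t³/μ), so t = T/2 = 2.011×10^8 s.
Converting: 2.011×10^8 s ÷ 3.15576×10^7 s/year (365.25 × 86400) = 6.372 years.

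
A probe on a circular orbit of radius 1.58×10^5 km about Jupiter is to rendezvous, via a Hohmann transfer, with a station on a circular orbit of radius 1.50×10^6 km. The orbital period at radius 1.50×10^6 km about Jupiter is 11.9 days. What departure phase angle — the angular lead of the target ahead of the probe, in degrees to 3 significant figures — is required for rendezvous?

φ = 106°

From Kepler's third law T² = 4π²r³/μ at r = 1.50×10^6 km, T = 11.9 days = 11.9 × 86400 s = 1.02816×10^6 s: μ = 4π²r³/T² = 1.26041×10^8 km³/s².
Transfer-ellipse semi-major axis a_t = (r₁ + r₂)/2 = (1.580×10^5 + 1.500×10^6)/2 = 8.290×10^5 km.
Transfer time t = π√(a_t³/μ) = 2.112154×10^5 s.
The target's mean motion on its circular orbit is ω₂ = √(μ/r₂³) = 6.111097×10^-6 rad/s.
Angle swept by the target during transfer: ω₂·t = 1.290758 rad = 73.95°.
The probe traverses 180° on the transfer ellipse, so the target must lead by 180° − 73.95° = 106°.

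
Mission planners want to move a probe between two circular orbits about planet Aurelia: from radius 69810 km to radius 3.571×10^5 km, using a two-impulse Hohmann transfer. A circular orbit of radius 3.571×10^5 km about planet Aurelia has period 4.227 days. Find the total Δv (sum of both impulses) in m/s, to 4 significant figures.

From Kepler's third law T² = 4π²r³/μ at r = 3.571×10^5 km, T = 4.227 days = 4.227 × 86400 s = 3.652128×10^5 s: μ = 4π²r³/T² = 1.34784×10^7 km³/s².
Semi-major axis of the transfer orbit: a_t = (69810 + 3.571×10^5)/2 = 2.13455×10^5 km.
Circular speed at r₁: v₁ = √(μ/r₁) = √(1.34784×10^7/69810) = 13.895 km/s.
On the transfer ellipse at r₁, v² = μ(2/r − 1/a) gives v_p = √[μ(2/r₁ − 1/a_t)] = 17.972 km/s.
First burn Δv₁ = |v_p − v₁| = 4.077 km/s.
At r₂, v₂ = √(μ/r₂) = 6.1436 km/s.
Transfer-orbit speed at r₂: v_a = √[μ(2/r₂ − 1/a_t)] = 3.5134 km/s.
Second burn Δv₂ = |v₂ − v_a| = 2.630 km/s.
Total Δv = Δv₁ + Δv₂ = 6.707 km/s.

Δv = 6707 m/s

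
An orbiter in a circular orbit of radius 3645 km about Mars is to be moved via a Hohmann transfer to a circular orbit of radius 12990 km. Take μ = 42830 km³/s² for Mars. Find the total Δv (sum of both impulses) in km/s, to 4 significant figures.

Δv = 1.470 km/s

Transfer-ellipse semi-major axis a_t = (r₁ + r₂)/2 = (3645 + 12990)/2 = 8317.5 km.
Circular speed at r₁: v₁ = √(μ/r₁) = √(42830/3645) = 3.428 km/s.
Transfer-orbit speed at r₁ (vis-viva): v_p = √[μ(2/r₁ − 1/a_t)] = 4.284 km/s.
First burn Δv₁ = |v_p − v₁| = 0.8560 km/s.
Circular speed at r₂: v₂ = √(μ/r₂) = 1.8158 km/s.
Transfer-orbit speed at r₂: v_a = √[μ(2/r₂ − 1/a_t)] = 1.2020 km/s.
Second burn Δv₂ = |v₂ − v_a| = 0.6138 km/s.
Δv = Δv₁ + Δv₂ = 0.8560 + 0.6138 = 1.470 km/s.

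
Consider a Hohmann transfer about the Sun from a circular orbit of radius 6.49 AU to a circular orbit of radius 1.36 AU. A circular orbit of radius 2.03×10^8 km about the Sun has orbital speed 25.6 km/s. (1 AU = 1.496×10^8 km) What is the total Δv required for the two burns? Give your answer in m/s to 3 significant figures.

Δv = 12100 m/s

From the circular-orbit relation v² = μ/r at r = 2.03×10^8 km: μ = v²r = (25.6)² × 2.03×10^8 = 1.33038×10^11 km³/s².
In km: r₁ = 6.49 × 1.496×10^8 = 9.70904×10^8 km; r₂ = 1.36 × 1.496×10^8 = 2.03456×10^8 km.
Transfer-ellipse semi-major axis a_t = (r₁ + r₂)/2 = (9.70904×10^8 + 2.03456×10^8)/2 = 5.8718×10^8 km.
At r₁ the circular-orbit speed is v₁ = √(μ/r₁) = 11.7058 km/s.
Transfer-orbit speed at r₁ (vis-viva): v_a = √[μ(2/r₁ − 1/a_t)] = 6.89048 km/s.
First burn Δv₁ = |v_a − v₁| = 4.8153 km/s.
At r₂, v₂ = √(μ/r₂) = 25.5713 km/s.
Transfer-orbit speed at r₂: v_p = √[μ(2/r₂ − 1/a_t)] = 32.8818 km/s.
Second burn Δv₂ = |v₂ − v_p| = 7.3105 km/s.
Δv = Δv₁ + Δv₂ = 4.8153 + 7.3105 = 12.13 km/s.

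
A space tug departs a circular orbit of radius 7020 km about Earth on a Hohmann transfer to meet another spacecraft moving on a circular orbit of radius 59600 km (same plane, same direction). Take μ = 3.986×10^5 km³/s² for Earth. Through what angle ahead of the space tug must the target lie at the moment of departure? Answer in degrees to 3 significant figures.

φ = 105°

Semi-major axis of the transfer orbit: a_t = (7020 + 59600)/2 = 33310 km.
The half-period of the transfer ellipse is t = π√(a_t³/μ) = 30251 s.
The target's mean motion on its circular orbit is ω₂ = √(μ/r₂³) = 4.3391×10^-5 rad/s.
Angle swept by the target during transfer: ω₂·t = 1.3126 rad = 75.21°.
The space tug traverses 180° on the transfer ellipse, so the target must lead by 180° − 75.21° = 105°.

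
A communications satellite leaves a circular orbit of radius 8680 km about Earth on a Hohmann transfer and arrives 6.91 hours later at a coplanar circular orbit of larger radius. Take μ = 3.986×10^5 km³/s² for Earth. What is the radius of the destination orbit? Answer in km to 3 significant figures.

Transfer time t = 6.91 hours = 24876 s, and t = π√(a_t³/μ).
So a_t = (μ t²/π²)^(1/3) = (3.986×10^5 × (24876)² / π²)^(1/3) = 29237 km.
Since a_t = (r₁ + r₂)/2, r₂ = 2a_t − r₁ = 2×29237 − 8680 = 49794 km.

r₂ = 49800 km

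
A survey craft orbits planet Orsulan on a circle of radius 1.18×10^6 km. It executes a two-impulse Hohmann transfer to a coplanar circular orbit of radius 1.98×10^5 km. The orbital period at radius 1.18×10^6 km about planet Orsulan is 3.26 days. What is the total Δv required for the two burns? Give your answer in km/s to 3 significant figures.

Δv = 32.0 km/s

From Kepler's third law T² = 4π²r³/μ at r = 1.18×10^6 km, T = 3.26 days = 3.26 × 86400 s = 2.81664×10^5 s: μ = 4π²r³/T² = 8.17604×10^8 km³/s².
Transfer-ellipse semi-major axis a_t = (r₁ + r₂)/2 = (1.180×10^6 + 1.980×10^5)/2 = 6.890×10^5 km.
At r₁ the circular-orbit speed is v₁ = √(μ/r₁) = 26.32 km/s.
On the transfer ellipse at r₁, vis-viva equation gives v_a = √[μ(2/r₁ − 1/a_t)] = 14.11 km/s.
First burn Δv₁ = |v_a − v₁| = 12.21 km/s.
At r₂, v₂ = √(μ/r₂) = 64.26 km/s.
Transfer-orbit speed at r₂: v_p = √[μ(2/r₂ − 1/a_t)] = 84.10 km/s.
Second burn Δv₂ = |v₂ − v_p| = 19.84 km/s.
Total Δv = Δv₁ + Δv₂ = 32.05 km/s.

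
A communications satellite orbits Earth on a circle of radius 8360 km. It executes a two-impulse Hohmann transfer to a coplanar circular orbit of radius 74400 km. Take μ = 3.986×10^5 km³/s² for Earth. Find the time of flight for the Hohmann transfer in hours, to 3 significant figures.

t = 11.6 hours

The Hohmann ellipse has a_t = (r₁ + r₂)/2 = 41380 km.
Transfer time t = π√(a_t³/μ) = π√((41380)³ / 3.986×10^5) = 41890 s.
Converting: 41890 s ÷ 3600 s/hour = 11.6 hours.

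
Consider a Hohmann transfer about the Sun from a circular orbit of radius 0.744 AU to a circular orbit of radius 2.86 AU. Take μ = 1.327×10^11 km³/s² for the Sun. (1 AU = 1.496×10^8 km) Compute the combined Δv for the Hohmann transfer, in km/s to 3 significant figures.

In km: r₁ = 0.744 × 1.496×10^8 = 1.113024×10^8 km; r₂ = 2.86 × 1.496×10^8 = 4.27856×10^8 km.
Transfer-ellipse semi-major axis a_t = (r₁ + r₂)/2 = (1.113024×10^8 + 4.27856×10^8)/2 = 2.695792×10^8 km.
Circular speed at r₁: v₁ = √(μ/r₁) = √(1.327×10^11/1.113024×10^8) = 34.529 km/s.
On the transfer ellipse at r₁, v² = μ(2/r − 1/a) gives v_p = √[μ(2/r₁ − 1/a_t)] = 43.500 km/s.
First burn Δv₁ = |v_p − v₁| = 8.971 km/s.
Circular speed at r₂: v₂ = √(μ/r₂) = 17.611 km/s.
Transfer-orbit speed at r₂: v_a = √[μ(2/r₂ − 1/a_t)] = 11.316 km/s.
Second burn Δv₂ = |v₂ − v_a| = 6.295 km/s.
Δv = Δv₁ + Δv₂ = 8.971 + 6.295 = 15.27 km/s.

Δv = 15.3 km/s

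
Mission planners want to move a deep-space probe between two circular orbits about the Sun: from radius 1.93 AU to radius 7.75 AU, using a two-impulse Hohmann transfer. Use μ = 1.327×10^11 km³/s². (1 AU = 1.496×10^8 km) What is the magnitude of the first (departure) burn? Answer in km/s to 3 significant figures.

Δv₁ = 5.69 km/s

In km: r₁ = 1.93 × 1.496×10^8 = 2.88728×10^8 km; r₂ = 7.75 × 1.496×10^8 = 1.1594×10^9 km.
The Hohmann ellipse has a_t = (r₁ + r₂)/2 = 7.24064×10^8 km.
Circular speed at r = 2.88728×10^8 km: v_c = √(μ/r) = 21.44 km/s.
Vis-viva on the transfer ellipse at r = 2.88728×10^8 km gives v_t = √[μ(2/r − 1/a_t)] = 27.13 km/s.
Δv₁ = |v_t − v_c| = |27.13 − 21.44| = 5.690 km/s.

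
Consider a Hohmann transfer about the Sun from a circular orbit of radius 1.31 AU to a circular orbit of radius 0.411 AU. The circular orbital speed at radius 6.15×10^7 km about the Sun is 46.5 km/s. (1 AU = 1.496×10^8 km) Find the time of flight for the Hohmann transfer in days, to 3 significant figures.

t = 146 days

From the circular-orbit relation v² = μ/r at r = 6.15×10^7 km: μ = v²r = (46.5)² × 6.15×10^7 = 1.32978×10^11 km³/s².
In km: r₁ = 1.31 × 1.496×10^8 = 1.95976×10^8 km; r₂ = 0.411 × 1.496×10^8 = 6.14856×10^7 km.
Transfer-ellipse semi-major axis a_t = (r₁ + r₂)/2 = (1.95976×10^8 + 6.14856×10^7)/2 = 1.287308×10^8 km.
Half the transfer-orbit period gives t = π√(a_t³/μ) = 1.258×10^7 s.
Converting: 1.258×10^7 s ÷ 86400 s/day = 146 days.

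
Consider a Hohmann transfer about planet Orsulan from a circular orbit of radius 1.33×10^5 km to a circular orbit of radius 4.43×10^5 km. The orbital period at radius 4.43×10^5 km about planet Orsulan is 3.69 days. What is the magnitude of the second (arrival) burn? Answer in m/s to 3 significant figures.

Δv₂ = 2800 m/s

From Kepler's third law T² = 4π²r³/μ at r = 4.43×10^5 km, T = 3.69 days = 3.69 × 86400 s = 3.18816×10^5 s: μ = 4π²r³/T² = 3.37669×10^7 km³/s².
Transfer-ellipse semi-major axis a_t = (r₁ + r₂)/2 = (1.330×10^5 + 4.430×10^5)/2 = 2.880×10^5 km.
Circular speed at r = 4.430×10^5 km: v_c = √(μ/r) = 8.731 km/s.
Transfer-orbit speed at the same r (vis-viva, a = a_t): v_t = √[μ(2/r − 1/a_t)] = 5.933 km/s.
Δv₂ = |v_t − v_c| = |5.933 − 8.731| = 2.798 km/s.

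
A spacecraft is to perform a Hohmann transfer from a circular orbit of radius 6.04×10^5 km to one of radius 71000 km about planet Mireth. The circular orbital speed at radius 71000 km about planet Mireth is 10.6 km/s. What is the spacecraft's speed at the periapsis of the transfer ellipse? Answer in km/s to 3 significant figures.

From the circular-orbit relation v² = μ/r at r = 71000 km: μ = v²r = (10.6)² × 71000 = 7.97756×10^6 km³/s².
The Hohmann ellipse has a_t = (r₁ + r₂)/2 = 3.375×10^5 km.
The periapsis of the transfer ellipse is at r = 71000 km.
From the vis-viva equation, v = √[μ(2/r − 1/a_t)] = 14.18 km/s.

v = 14.2 km/s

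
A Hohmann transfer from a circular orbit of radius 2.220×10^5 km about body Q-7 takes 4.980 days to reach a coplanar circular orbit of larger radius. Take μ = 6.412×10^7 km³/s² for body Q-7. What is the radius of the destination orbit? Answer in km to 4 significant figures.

r₂ = 1.905×10^6 km

Transfer time t = 4.980 days = 4.30272×10^5 s, and t = π√(a_t³/μ).
So a_t = (μ t²/π²)^(1/3) = (6.412×10^7 × (4.30272×10^5)² / π²)^(1/3) = 1.0635×10^6 km.
Since a_t = (r₁ + r₂)/2, r₂ = 2a_t − r₁ = 2×1.0635×10^6 − 2.220×10^5 = 1.905×10^6 km.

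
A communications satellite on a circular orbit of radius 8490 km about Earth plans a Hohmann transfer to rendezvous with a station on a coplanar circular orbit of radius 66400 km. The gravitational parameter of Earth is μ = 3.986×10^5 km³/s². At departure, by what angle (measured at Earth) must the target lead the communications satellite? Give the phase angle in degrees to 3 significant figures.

Transfer-ellipse semi-major axis a_t = (r₁ + r₂)/2 = (8490 + 66400)/2 = 37445 km.
The half-period of the transfer ellipse is t = π√(a_t³/μ) = 36056 s.
The target's mean motion on its circular orbit is ω₂ = √(μ/r₂³) = 3.6899×10^-5 rad/s.
Angle swept by the target during transfer: ω₂·t = 1.3304 rad = 76.23°.
Arrival is 180° from departure on the ellipse, so φ = 180° − 76.23° = 104°.

φ = 104°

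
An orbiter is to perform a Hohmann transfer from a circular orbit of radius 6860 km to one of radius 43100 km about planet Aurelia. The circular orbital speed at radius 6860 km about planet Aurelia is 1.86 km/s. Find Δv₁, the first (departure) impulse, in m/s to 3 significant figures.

From the circular-orbit relation v² = μ/r at r = 6860 km: μ = v²r = (1.86)² × 6860 = 23732.9 km³/s².
Semi-major axis of the transfer orbit: a_t = (6860 + 43100)/2 = 24980 km.
On the circular orbit at r = 6860 km, v_c = √(μ/r) = 1.8600 km/s.
Transfer-orbit speed at the same r (vis-viva, a = a_t): v_t = √[μ(2/r − 1/a_t)] = 2.4432 km/s.
Δv₁ = |v_t − v_c| = |2.4432 − 1.8600| = 0.5832 km/s.

Δv₁ = 583 m/s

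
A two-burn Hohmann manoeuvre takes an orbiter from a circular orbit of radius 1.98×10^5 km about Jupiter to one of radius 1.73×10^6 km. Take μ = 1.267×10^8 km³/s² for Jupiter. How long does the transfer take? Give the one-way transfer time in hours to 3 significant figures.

The Hohmann ellipse has a_t = (r₁ + r₂)/2 = 9.640×10^5 km.
By Kepler's third law the transfer-orbit period is T = 2π√(a_t³/μ), so t = T/2 = 2.642×10^5 s.
Converting: 2.642×10^5 s ÷ 3600 s/hour = 73.4 hours.

t = 73.4 hours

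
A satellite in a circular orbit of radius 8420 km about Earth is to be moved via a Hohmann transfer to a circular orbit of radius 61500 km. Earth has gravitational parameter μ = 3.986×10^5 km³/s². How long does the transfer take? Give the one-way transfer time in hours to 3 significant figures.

t = 9.04 hours

Semi-major axis of the transfer orbit: a_t = (8420 + 61500)/2 = 34960 km.
Half the transfer-orbit period gives t = π√(a_t³/μ) = 32530 s.
Converting: 32530 s ÷ 3600 s/hour = 9.04 hours.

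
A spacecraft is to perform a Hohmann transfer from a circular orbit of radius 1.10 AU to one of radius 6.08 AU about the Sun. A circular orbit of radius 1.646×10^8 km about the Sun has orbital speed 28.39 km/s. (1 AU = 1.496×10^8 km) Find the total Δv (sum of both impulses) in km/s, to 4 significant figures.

From the circular-orbit relation v² = μ/r at r = 1.646×10^8 km: μ = v²r = (28.39)² × 1.646×10^8 = 1.32666×10^11 km³/s².
In km: r₁ = 1.10 × 1.496×10^8 = 1.6456×10^8 km; r₂ = 6.08 × 1.496×10^8 = 9.09568×10^8 km.
Semi-major axis of the transfer orbit: a_t = (1.6456×10^8 + 9.09568×10^8)/2 = 5.37064×10^8 km.
At r₁ the circular-orbit speed is v₁ = √(μ/r₁) = 28.3935 km/s.
Transfer-orbit speed at r₁ (vis-viva): v_p = √[μ(2/r₁ − 1/a_t)] = 36.9507 km/s.
First burn Δv₁ = |v_p − v₁| = 8.557 km/s.
At r₂, v₂ = √(μ/r₂) = 12.077 km/s.
Transfer-orbit speed at r₂: v_a = √[μ(2/r₂ − 1/a_t)] = 6.6852 km/s.
Second burn Δv₂ = |v₂ − v_a| = 5.392 km/s.
Δv = Δv₁ + Δv₂ = 8.557 + 5.392 = 13.95 km/s.

Δv = 13.95 km/s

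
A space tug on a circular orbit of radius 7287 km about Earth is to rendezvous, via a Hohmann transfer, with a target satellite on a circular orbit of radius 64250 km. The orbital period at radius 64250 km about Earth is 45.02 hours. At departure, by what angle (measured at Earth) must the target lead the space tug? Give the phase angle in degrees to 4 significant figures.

φ = 105.2°

From Kepler's third law T² = 4π²r³/μ at r = 64250 km, T = 45.02 hours = 45.02 × 3600 s = 1.62072×10^5 s: μ = 4π²r³/T² = 3.98624×10^5 km³/s².
Transfer-ellipse semi-major axis a_t = (r₁ + r₂)/2 = (7287 + 64250)/2 = 35768.5 km.
Transfer time t = π√(a_t³/μ) = 33660 s.
Target angular speed ω₂ = √(μ/r₂³) = 3.877×10^-5 rad/s.
Angle swept by the target during transfer: ω₂·t = 1.305 rad = 74.77°.
The space tug traverses 180° on the transfer ellipse, so the target must lead by 180° − 74.77° = 105.2°.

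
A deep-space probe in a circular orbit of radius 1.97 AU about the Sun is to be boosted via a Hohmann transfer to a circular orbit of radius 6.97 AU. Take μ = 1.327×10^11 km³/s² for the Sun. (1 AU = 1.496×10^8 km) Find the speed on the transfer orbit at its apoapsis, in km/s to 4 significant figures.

In km: r₁ = 1.97 × 1.496×10^8 = 2.94712×10^8 km; r₂ = 6.97 × 1.496×10^8 = 1.042712×10^9 km.
The Hohmann ellipse has a_t = (r₁ + r₂)/2 = 6.68712×10^8 km.
At apoapsis, r = 1.042712×10^9 km.
From the vis-viva equation, v = √[μ(2/r − 1/a_t)] = 7.489 km/s.

v = 7.489 km/s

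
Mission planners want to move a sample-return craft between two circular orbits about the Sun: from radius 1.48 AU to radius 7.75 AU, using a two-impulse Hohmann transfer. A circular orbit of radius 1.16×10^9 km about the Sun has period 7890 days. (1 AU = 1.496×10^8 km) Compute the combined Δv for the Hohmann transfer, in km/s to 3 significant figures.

Δv = 11.9 km/s

From Kepler's third law T² = 4π²r³/μ at r = 1.16×10^9 km, T = 7890 days = 7890 × 86400 s = 6.81696×10^8 s: μ = 4π²r³/T² = 1.32603×10^11 km³/s².
In km: r₁ = 1.48 × 1.496×10^8 = 2.21408×10^8 km; r₂ = 7.75 × 1.496×10^8 = 1.1594×10^9 km.
Semi-major axis of the transfer orbit: a_t = (2.21408×10^8 + 1.1594×10^9)/2 = 6.90404×10^8 km.
Circular speed at r₁: v₁ = √(μ/r₁) = √(1.32603×10^11/2.21408×10^8) = 24.473 km/s.
On the transfer ellipse at r₁, v² = μ(2/r − 1/a) gives v_p = √[μ(2/r₁ − 1/a_t)] = 31.714 km/s.
First burn Δv₁ = |v_p − v₁| = 7.241 km/s.
At r₂, v₂ = √(μ/r₂) = 10.694 km/s.
Transfer-orbit speed at r₂: v_a = √[μ(2/r₂ − 1/a_t)] = 6.0563 km/s.
Second burn Δv₂ = |v₂ − v_a| = 4.638 km/s.
Δv = Δv₁ + Δv₂ = 7.241 + 4.638 = 11.88 km/s.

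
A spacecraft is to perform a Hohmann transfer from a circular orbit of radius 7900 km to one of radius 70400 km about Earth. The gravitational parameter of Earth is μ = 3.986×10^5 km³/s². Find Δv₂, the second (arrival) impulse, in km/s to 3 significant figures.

Δv₂ = 1.31 km/s

Semi-major axis of the transfer orbit: a_t = (7900 + 70400)/2 = 39150 km.
Circular speed at r = 70400 km: v_c = √(μ/r) = 2.3795 km/s.
Vis-viva on the transfer ellipse at r = 70400 km gives v_t = √[μ(2/r − 1/a_t)] = 1.0689 km/s.
Δv₂ = |v_t − v_c| = |1.0689 − 2.3795| = 1.311 km/s.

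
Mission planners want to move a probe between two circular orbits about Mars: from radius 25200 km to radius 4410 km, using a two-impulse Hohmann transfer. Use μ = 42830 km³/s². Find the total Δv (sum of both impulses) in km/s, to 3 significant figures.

Transfer-ellipse semi-major axis a_t = (r₁ + r₂)/2 = (25200 + 4410)/2 = 14805 km.
Circular speed at r₁: v₁ = √(μ/r₁) = √(42830/25200) = 1.3037 km/s.
On the transfer ellipse at r₁, v² = μ(2/r − 1/a) gives v_a = √[μ(2/r₁ − 1/a_t)] = 0.71152 km/s.
First burn Δv₁ = |v_a − v₁| = 0.5922 km/s.
Circular speed at r₂: v₂ = √(μ/r₂) = 3.1164 km/s.
Transfer-orbit speed at r₂: v_p = √[μ(2/r₂ − 1/a_t)] = 4.0658 km/s.
Second burn Δv₂ = |v₂ − v_p| = 0.9494 km/s.
Total Δv = Δv₁ + Δv₂ = 1.542 km/s.

Δv = 1.54 km/s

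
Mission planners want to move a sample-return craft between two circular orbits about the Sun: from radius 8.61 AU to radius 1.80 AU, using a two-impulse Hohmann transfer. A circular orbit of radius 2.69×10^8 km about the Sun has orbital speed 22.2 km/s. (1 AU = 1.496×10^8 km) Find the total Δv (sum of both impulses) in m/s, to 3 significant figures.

Δv = 10500 m/s

From the circular-orbit relation v² = μ/r at r = 2.69×10^8 km: μ = v²r = (22.2)² × 2.69×10^8 = 1.32574×10^11 km³/s².
In km: r₁ = 8.61 × 1.496×10^8 = 1.288056×10^9 km; r₂ = 1.80 × 1.496×10^8 = 2.6928×10^8 km.
Transfer-ellipse semi-major axis a_t = (r₁ + r₂)/2 = (1.288056×10^9 + 2.6928×10^8)/2 = 7.78668×10^8 km.
Circular speed at r₁: v₁ = √(μ/r₁) = √(1.32574×10^11/1.288056×10^9) = 10.145 km/s.
Transfer-orbit speed at r₁ (vis-viva equation): v_a = √[μ(2/r₁ − 1/a_t)] = 5.9661 km/s.
First burn Δv₁ = |v_a − v₁| = 4.179 km/s.
At r₂, v₂ = √(μ/r₂) = 22.1885 km/s.
Transfer-orbit speed at r₂: v_p = √[μ(2/r₂ − 1/a_t)] = 28.5377 km/s.
Second burn Δv₂ = |v₂ − v_p| = 6.349 km/s.
Total Δv = Δv₁ + Δv₂ = 10.53 km/s.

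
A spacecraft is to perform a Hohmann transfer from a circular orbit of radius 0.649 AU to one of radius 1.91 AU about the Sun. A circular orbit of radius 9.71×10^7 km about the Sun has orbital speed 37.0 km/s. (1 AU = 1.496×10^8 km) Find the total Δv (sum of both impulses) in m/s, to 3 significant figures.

From the circular-orbit relation v² = μ/r at r = 9.71×10^7 km: μ = v²r = (37.0)² × 9.71×10^7 = 1.32930×10^11 km³/s².
In km: r₁ = 0.649 × 1.496×10^8 = 9.70904×10^7 km; r₂ = 1.91 × 1.496×10^8 = 2.85736×10^8 km.
Semi-major axis of the transfer orbit: a_t = (9.70904×10^7 + 2.85736×10^8)/2 = 1.914132×10^8 km.
Circular speed at r₁: v₁ = √(μ/r₁) = √(1.32930×10^11/9.70904×10^7) = 37.00183 km/s.
On the transfer ellipse at r₁, vis-viva equation gives v_p = √[μ(2/r₁ − 1/a_t)] = 45.20846 km/s.
First burn Δv₁ = |v_p − v₁| = 8.2066 km/s.
Circular speed at r₂: v₂ = √(μ/r₂) = 21.5689 km/s.
Transfer-orbit speed at r₂: v_a = √[μ(2/r₂ − 1/a_t)] = 15.3614 km/s.
Second burn Δv₂ = |v₂ − v_a| = 6.2075 km/s.
Δv = Δv₁ + Δv₂ = 8.2066 + 6.2075 = 14.41 km/s.

Δv = 14400 m/s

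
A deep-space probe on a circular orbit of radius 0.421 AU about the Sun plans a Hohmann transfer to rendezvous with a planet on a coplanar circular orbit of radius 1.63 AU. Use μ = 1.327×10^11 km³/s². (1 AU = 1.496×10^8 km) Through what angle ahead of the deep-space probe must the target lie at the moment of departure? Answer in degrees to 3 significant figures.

In km: r₁ = 0.421 × 1.496×10^8 = 6.29816×10^7 km; r₂ = 1.63 × 1.496×10^8 = 2.43848×10^8 km.
Semi-major axis of the transfer orbit: a_t = (6.29816×10^7 + 2.43848×10^8)/2 = 1.534148×10^8 km.
The half-period of the transfer ellipse is t = π√(a_t³/μ) = 1.63876×10^7 s.
The target's mean motion on its circular orbit is ω₂ = √(μ/r₂³) = 9.56658×10^-8 rad/s.
Angle swept by the target during transfer: ω₂·t = 1.5677 rad = 89.82°.
The deep-space probe traverses 180° on the transfer ellipse, so the target must lead by 180° − 89.82° = 90.2°.

φ = 90.2°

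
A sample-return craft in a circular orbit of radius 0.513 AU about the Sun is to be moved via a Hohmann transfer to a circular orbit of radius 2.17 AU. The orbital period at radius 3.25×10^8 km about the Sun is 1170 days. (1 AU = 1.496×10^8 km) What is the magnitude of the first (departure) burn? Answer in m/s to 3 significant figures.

Δv₁ = 11300 m/s

From Kepler's third law T² = 4π²r³/μ at r = 3.25×10^8 km, T = 1170 days = 1170 × 86400 s = 1.01088×10^8 s: μ = 4π²r³/T² = 1.32620×10^11 km³/s².
In km: r₁ = 0.513 × 1.496×10^8 = 7.67448×10^7 km; r₂ = 2.17 × 1.496×10^8 = 3.24632×10^8 km.
Transfer-ellipse semi-major axis a_t = (r₁ + r₂)/2 = (7.67448×10^7 + 3.24632×10^8)/2 = 2.006884×10^8 km.
Circular speed at r = 7.67448×10^7 km: v_c = √(μ/r) = 41.57 km/s.
Transfer-orbit speed at the same r (vis-viva, a = a_t): v_t = √[μ(2/r − 1/a_t)] = 52.87 km/s.
Δv₁ = |v_t − v_c| = |52.87 − 41.57| = 11.30 km/s.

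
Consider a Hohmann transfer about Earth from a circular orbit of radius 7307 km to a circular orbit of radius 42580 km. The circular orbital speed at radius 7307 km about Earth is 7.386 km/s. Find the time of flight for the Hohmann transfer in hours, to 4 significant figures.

From the circular-orbit relation v² = μ/r at r = 7307 km: μ = v²r = (7.386)² × 7307 = 3.98619×10^5 km³/s².
Semi-major axis of the transfer orbit: a_t = (7307 + 42580)/2 = 24943.5 km.
Transfer time t = π√(a_t³/μ) = π√((24943.5)³ / 3.98619×10^5) = 19602 s.
Converting: 19602 s ÷ 3600 s/hour = 5.445 hours.

t = 5.445 hours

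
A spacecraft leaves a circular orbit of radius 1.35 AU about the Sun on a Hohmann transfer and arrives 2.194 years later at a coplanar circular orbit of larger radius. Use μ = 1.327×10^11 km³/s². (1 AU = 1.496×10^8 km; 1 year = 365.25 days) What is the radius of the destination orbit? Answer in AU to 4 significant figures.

r₂ = 4.010 AU

In km: r₁ = 1.35 × 1.496×10^8 = 2.0196×10^8 km.
Transfer time t = 2.194 years × 365.25 × 86400 s = 6.92373744×10^7 s, and t = π√(a_t³/μ).
So a_t = (μ t²/π²)^(1/3) = (1.327×10^11 × (6.92373744×10^7)² / π²)^(1/3) = 4.0094×10^8 km.
Since a_t = (r₁ + r₂)/2, r₂ = 2a_t − r₁ = 2×4.0094×10^8 − 2.0196×10^8 = 5.9992×10^8 km.
In AU: r₂ = 5.9992×10^8 / 1.496×10^8 = 4.010 AU.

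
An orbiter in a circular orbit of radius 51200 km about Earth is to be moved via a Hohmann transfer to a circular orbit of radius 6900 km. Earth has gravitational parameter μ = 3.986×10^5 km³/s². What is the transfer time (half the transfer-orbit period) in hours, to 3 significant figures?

t = 6.84 hours

Semi-major axis of the transfer orbit: a_t = (51200 + 6900)/2 = 29050 km.
By Kepler's third law the transfer-orbit period is T = 2π√(a_t³/μ), so t = T/2 = 24640 s.
Converting: 24640 s ÷ 3600 s/hour = 6.84 hours.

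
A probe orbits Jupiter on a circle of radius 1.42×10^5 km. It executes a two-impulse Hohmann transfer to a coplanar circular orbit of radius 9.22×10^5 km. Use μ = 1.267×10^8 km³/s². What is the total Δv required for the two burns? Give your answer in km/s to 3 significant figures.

Δv = 15.1 km/s

The Hohmann ellipse has a_t = (r₁ + r₂)/2 = 5.320×10^5 km.
At r₁ the circular-orbit speed is v₁ = √(μ/r₁) = 29.871 km/s.
Transfer-orbit speed at r₁ (vis-viva): v_p = √[μ(2/r₁ − 1/a_t)] = 39.324 km/s.
First burn Δv₁ = |v_p − v₁| = 9.453 km/s.
Circular speed at r₂: v₂ = √(μ/r₂) = 11.7226 km/s.
Transfer-orbit speed at r₂: v_a = √[μ(2/r₂ − 1/a_t)] = 6.05635 km/s.
Second burn Δv₂ = |v₂ − v_a| = 5.666 km/s.
Δv = Δv₁ + Δv₂ = 9.453 + 5.666 = 15.12 km/s.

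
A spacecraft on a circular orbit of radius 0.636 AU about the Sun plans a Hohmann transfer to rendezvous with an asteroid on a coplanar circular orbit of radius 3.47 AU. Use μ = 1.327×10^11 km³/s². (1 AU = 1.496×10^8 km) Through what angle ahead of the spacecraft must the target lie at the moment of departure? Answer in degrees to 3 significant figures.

In km: r₁ = 0.636 × 1.496×10^8 = 9.51456×10^7 km; r₂ = 3.47 × 1.496×10^8 = 5.19112×10^8 km.
Transfer-ellipse semi-major axis a_t = (r₁ + r₂)/2 = (9.51456×10^7 + 5.19112×10^8)/2 = 3.071288×10^8 km.
The half-period of the transfer ellipse is t = π√(a_t³/μ) = 4.64189×10^7 s.
Target angular speed ω₂ = √(μ/r₂³) = 3.07995×10^-8 rad/s.
Angle swept by the target during transfer: ω₂·t = 1.42968 rad = 81.91°.
Arrival is 180° from departure on the ellipse, so φ = 180° − 81.91° = 98.1°.

φ = 98.1°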